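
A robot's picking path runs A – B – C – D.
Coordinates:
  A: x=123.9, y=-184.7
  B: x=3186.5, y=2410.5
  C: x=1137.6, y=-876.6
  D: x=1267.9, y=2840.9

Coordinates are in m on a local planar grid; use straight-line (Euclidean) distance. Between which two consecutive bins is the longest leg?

Leg distances:
A→B: 4014.3 m
B→C: 3873.4 m
C→D: 3719.8 m
The longest leg is A–B at 4014.3 m.

A–B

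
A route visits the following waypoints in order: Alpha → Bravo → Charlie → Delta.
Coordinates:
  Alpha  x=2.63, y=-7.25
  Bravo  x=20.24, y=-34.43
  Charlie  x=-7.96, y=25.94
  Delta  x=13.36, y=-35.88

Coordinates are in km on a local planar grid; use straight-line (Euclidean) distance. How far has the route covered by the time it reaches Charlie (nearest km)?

Leg distances:
Alpha→Bravo: 32.4 km  (cumulative 32.4 km)
Bravo→Charlie: 66.6 km  (cumulative 99.0 km)
Cumulative distance at Charlie ≈ 99 km.

99 km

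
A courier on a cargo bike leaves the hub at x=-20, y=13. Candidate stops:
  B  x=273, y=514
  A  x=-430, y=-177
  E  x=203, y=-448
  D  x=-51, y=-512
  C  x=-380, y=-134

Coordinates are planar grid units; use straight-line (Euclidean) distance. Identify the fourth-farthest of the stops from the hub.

A

Distance to each, sorted:
B: 580.4
D: 525.9
E: 512.1
A: 451.9
C: 388.9
The fourth-farthest is A at 451.9.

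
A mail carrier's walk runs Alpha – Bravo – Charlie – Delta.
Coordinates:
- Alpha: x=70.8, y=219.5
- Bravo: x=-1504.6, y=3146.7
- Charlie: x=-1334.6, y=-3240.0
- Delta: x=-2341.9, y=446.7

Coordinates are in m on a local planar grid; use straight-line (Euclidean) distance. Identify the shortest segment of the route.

Alpha–Bravo

Leg distances:
Alpha→Bravo: 3324.2 m
Bravo→Charlie: 6389.0 m
Charlie→Delta: 3821.8 m
The shortest leg is Alpha–Bravo at 3324.2 m.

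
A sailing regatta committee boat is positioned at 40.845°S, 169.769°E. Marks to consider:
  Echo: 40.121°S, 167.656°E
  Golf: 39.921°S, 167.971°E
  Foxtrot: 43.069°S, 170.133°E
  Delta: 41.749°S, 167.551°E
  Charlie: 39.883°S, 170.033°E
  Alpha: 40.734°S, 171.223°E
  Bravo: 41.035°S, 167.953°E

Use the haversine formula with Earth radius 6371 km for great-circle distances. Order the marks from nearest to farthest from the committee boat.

Charlie, Alpha, Bravo, Golf, Echo, Delta, Foxtrot

Distance from the committee boat at 40.845°S, 169.769°E to each:
Charlie 39.883°S, 170.033°E: 109.3 km
Alpha 40.734°S, 171.223°E: 123.0 km
Bravo 41.035°S, 167.953°E: 154.0 km
Golf 39.921°S, 167.971°E: 183.7 km
Echo 40.121°S, 167.656°E: 196.0 km
Delta 41.749°S, 167.551°E: 210.8 km
Foxtrot 43.069°S, 170.133°E: 249.1 km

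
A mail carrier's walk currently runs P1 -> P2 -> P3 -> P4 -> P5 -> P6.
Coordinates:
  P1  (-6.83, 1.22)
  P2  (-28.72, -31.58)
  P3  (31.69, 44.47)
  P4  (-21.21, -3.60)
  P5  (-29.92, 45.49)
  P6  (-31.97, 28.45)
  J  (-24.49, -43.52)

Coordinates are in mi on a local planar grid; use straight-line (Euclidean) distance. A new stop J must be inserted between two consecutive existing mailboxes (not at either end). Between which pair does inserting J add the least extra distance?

between P2 and P3

Added distance for inserting J between each consecutive pair:
P1–P2: 21.3 mi
P2–P3: 19.9 mi
P3–P4: 73.0 mi
P4–P5: 79.4 mi
P5–P6: 144.4 mi
Smallest added distance is 19.9 mi, inserting between P2 and P3.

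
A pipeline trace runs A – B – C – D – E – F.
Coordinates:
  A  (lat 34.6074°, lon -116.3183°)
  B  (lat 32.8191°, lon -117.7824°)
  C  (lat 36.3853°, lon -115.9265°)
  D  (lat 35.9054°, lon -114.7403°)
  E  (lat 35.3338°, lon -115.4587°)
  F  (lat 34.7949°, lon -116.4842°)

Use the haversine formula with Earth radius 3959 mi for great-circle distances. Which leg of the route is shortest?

Leg distances:
A→B: 149.5 mi
B→C: 268.1 mi
C→D: 74.0 mi
D→E: 56.5 mi
E→F: 68.9 mi
The shortest leg is D–E at 56.5 mi.

D–E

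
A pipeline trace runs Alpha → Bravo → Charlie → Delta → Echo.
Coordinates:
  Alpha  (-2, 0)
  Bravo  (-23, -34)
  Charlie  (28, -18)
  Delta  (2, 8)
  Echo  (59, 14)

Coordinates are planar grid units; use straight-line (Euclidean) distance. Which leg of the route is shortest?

Leg distances:
Alpha→Bravo: 40.0
Bravo→Charlie: 53.5
Charlie→Delta: 36.8
Delta→Echo: 57.3
The shortest leg is Charlie–Delta at 36.8.

Charlie–Delta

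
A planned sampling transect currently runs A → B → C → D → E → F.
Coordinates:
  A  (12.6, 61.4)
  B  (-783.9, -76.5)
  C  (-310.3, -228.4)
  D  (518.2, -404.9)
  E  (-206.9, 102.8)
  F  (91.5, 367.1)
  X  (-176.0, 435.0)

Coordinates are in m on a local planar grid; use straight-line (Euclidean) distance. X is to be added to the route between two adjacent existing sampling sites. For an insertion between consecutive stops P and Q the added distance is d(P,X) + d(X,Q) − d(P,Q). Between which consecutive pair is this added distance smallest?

Added distance for inserting X between each consecutive pair:
A–B: 404.6 m
B–C: 974.0 m
C–D: 919.4 m
D–E: 538.1 m
E–F: 211.0 m
Smallest added distance is 211.0 m, inserting between E and F.

between E and F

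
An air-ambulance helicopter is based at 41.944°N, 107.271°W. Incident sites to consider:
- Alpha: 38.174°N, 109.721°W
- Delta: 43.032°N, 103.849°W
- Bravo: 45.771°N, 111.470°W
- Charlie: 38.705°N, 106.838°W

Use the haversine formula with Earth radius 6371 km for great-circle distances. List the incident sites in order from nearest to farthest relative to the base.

Delta, Charlie, Alpha, Bravo

Computing each great-circle distance from 41.944°N, 107.271°W:
Delta 43.032°N, 103.849°W: 305.5 km
Charlie 38.705°N, 106.838°W: 362.0 km
Alpha 38.174°N, 109.721°W: 468.1 km
Bravo 45.771°N, 111.470°W: 542.4 km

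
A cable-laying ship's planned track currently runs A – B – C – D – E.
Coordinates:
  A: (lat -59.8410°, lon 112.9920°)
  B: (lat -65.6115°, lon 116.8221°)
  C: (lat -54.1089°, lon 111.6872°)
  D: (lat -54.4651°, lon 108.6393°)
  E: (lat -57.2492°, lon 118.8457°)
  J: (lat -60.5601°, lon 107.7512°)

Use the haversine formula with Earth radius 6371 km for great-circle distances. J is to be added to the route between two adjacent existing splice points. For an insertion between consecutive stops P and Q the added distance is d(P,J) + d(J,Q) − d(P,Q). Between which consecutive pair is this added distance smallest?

Added distance for inserting J between each consecutive pair:
A–B: 352.4 km
B–C: 167.6 km
C–D: 1232.9 km
D–E: 707.0 km
Smallest added distance is 167.6 km, inserting between B and C.

between B and C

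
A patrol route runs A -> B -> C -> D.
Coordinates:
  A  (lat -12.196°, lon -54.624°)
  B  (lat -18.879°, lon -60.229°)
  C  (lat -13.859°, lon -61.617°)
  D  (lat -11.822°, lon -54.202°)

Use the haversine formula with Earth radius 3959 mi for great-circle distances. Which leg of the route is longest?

Leg distances:
A→B: 593.5 mi
B→C: 358.9 mi
C→D: 519.0 mi
The longest leg is A–B at 593.5 mi.

A–B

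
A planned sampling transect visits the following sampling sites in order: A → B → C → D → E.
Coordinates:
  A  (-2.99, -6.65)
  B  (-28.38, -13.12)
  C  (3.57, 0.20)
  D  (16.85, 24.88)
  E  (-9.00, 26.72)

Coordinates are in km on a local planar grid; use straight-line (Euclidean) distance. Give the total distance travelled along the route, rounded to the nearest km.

115 km

Leg distances:
A→B: 26.2 km  (cumulative 26.2 km)
B→C: 34.6 km  (cumulative 60.8 km)
C→D: 28.0 km  (cumulative 88.8 km)
D→E: 25.9 km  (cumulative 114.8 km)
Total route length ≈ 115 km.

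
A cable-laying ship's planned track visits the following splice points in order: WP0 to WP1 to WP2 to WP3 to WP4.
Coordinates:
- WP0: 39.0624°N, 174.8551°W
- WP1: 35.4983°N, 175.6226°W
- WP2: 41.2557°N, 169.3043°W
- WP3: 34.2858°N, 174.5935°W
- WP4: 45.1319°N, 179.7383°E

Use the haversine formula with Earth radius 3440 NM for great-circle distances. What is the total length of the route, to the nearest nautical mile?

Leg distances:
WP0→WP1: 217.1 NM  (cumulative 217.1 NM)
WP1→WP2: 455.7 NM  (cumulative 672.8 NM)
WP2→WP3: 487.7 NM  (cumulative 1160.6 NM)
WP3→WP4: 701.4 NM  (cumulative 1861.9 NM)
Total route length ≈ 1862 NM.

1862 NM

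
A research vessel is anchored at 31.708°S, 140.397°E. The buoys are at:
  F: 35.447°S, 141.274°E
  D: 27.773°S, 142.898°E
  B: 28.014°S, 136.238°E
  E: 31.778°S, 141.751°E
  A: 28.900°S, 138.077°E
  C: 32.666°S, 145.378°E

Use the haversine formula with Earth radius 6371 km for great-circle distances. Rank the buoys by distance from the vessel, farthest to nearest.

Distances from the vessel:
B 28.014°S, 136.238°E: 574.0 km
D 27.773°S, 142.898°E: 499.7 km
C 32.666°S, 145.378°E: 480.6 km
F 35.447°S, 141.274°E: 423.6 km
A 28.900°S, 138.077°E: 383.5 km
E 31.778°S, 141.751°E: 128.3 km

B, D, C, F, A, E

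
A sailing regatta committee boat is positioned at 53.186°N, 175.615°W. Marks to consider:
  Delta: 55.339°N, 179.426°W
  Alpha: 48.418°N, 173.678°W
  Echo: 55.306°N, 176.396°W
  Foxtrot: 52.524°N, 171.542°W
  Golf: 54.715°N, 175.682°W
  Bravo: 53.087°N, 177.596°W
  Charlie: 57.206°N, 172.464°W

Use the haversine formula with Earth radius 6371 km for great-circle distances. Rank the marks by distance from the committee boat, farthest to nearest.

Alpha, Charlie, Delta, Foxtrot, Echo, Golf, Bravo

Distances from the committee boat:
Alpha 48.418°N, 173.678°W: 547.3 km
Charlie 57.206°N, 172.464°W: 489.6 km
Delta 55.339°N, 179.426°W: 344.3 km
Foxtrot 52.524°N, 171.542°W: 283.2 km
Echo 55.306°N, 176.396°W: 241.1 km
Golf 54.715°N, 175.682°W: 170.1 km
Bravo 53.087°N, 177.596°W: 132.6 km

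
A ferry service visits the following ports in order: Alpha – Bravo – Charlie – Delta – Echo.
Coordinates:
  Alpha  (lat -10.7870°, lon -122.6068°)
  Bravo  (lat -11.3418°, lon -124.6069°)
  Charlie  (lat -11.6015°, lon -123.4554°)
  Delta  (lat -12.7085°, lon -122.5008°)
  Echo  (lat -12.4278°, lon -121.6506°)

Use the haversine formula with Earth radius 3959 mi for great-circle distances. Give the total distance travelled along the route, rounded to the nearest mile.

382 mi

Leg distances:
Alpha→Bravo: 140.9 mi  (cumulative 140.9 mi)
Bravo→Charlie: 80.0 mi  (cumulative 221.0 mi)
Charlie→Delta: 100.0 mi  (cumulative 321.0 mi)
Delta→Echo: 60.5 mi  (cumulative 381.5 mi)
Total route length ≈ 382 mi.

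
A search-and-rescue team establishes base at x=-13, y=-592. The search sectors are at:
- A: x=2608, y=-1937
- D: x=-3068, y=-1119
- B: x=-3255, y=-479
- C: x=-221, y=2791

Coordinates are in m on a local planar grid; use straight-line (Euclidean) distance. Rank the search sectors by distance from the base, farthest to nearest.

C, B, D, A

Distance from the base at x=-13, y=-592 to each:
C x=-221, y=2791: 3389.4 m
B x=-3255, y=-479: 3244.0 m
D x=-3068, y=-1119: 3100.1 m
A x=2608, y=-1937: 2946.0 m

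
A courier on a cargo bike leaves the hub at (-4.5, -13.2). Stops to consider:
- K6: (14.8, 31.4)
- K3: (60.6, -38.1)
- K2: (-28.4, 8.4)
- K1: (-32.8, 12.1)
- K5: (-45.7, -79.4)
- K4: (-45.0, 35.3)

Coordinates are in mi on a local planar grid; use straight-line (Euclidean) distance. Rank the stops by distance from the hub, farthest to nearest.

Distance from the hub at (-4.5, -13.2) to each:
K5 (-45.7, -79.4): 78.0 mi
K3 (60.6, -38.1): 69.7 mi
K4 (-45.0, 35.3): 63.2 mi
K6 (14.8, 31.4): 48.6 mi
K1 (-32.8, 12.1): 38.0 mi
K2 (-28.4, 8.4): 32.2 mi

K5, K3, K4, K6, K1, K2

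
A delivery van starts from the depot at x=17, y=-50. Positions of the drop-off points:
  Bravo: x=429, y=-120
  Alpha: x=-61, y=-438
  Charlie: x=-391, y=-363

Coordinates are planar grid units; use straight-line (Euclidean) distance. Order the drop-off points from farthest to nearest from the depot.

Computing each straight-line distance from x=17, y=-50:
Charlie x=-391, y=-363: 514.2
Bravo x=429, y=-120: 417.9
Alpha x=-61, y=-438: 395.8

Charlie, Bravo, Alpha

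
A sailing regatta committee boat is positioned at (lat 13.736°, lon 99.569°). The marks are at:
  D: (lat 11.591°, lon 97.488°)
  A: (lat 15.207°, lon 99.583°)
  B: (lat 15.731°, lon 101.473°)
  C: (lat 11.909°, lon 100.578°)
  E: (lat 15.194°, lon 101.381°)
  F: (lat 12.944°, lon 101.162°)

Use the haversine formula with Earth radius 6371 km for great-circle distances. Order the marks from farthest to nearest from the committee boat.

Computing each great-circle distance from (lat 13.736°, lon 99.569°):
D (lat 11.591°, lon 97.488°): 328.4 km
B (lat 15.731°, lon 101.473°): 301.9 km
E (lat 15.194°, lon 101.381°): 253.7 km
C (lat 11.909°, lon 100.578°): 230.7 km
F (lat 12.944°, lon 101.162°): 193.5 km
A (lat 15.207°, lon 99.583°): 163.6 km

D, B, E, C, F, A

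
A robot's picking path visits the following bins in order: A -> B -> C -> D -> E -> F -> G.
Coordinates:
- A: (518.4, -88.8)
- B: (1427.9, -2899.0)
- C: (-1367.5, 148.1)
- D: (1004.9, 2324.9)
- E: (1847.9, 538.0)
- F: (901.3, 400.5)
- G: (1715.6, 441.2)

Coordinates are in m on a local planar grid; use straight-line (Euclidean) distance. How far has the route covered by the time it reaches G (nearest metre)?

14056 m

Leg distances:
A→B: 2953.7 m  (cumulative 2953.7 m)
B→C: 4135.1 m  (cumulative 7088.8 m)
C→D: 3219.7 m  (cumulative 10308.6 m)
D→E: 1975.8 m  (cumulative 12284.3 m)
E→F: 956.5 m  (cumulative 13240.9 m)
F→G: 815.3 m  (cumulative 14056.2 m)
Cumulative distance at G ≈ 14056 m.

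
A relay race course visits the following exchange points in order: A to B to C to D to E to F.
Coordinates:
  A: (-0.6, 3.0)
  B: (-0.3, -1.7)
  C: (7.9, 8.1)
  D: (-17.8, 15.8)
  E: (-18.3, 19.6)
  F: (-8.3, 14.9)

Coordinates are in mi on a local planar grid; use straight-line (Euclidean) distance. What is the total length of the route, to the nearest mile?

59 mi

Leg distances:
A→B: 4.7 mi  (cumulative 4.7 mi)
B→C: 12.8 mi  (cumulative 17.5 mi)
C→D: 26.8 mi  (cumulative 44.3 mi)
D→E: 3.8 mi  (cumulative 48.1 mi)
E→F: 11.0 mi  (cumulative 59.2 mi)
Total route length ≈ 59 mi.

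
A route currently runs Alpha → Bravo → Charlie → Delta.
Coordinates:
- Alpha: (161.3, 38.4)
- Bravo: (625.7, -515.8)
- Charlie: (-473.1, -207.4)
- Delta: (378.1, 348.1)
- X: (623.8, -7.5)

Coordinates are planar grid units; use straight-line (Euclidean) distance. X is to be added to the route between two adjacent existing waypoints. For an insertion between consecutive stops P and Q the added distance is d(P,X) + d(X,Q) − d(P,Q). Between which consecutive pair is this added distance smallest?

Added distance for inserting X between each consecutive pair:
Alpha–Bravo: 250.0
Bravo–Charlie: 482.0
Charlie–Delta: 530.8
Smallest added distance is 250.0, inserting between Alpha and Bravo.

between Alpha and Bravo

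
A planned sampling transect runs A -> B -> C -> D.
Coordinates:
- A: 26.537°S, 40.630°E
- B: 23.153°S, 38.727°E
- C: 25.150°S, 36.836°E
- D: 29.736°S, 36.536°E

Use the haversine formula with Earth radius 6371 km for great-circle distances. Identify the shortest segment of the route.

Leg distances:
A→B: 422.4 km
B→C: 293.5 km
C→D: 510.8 km
The shortest leg is B–C at 293.5 km.

B–C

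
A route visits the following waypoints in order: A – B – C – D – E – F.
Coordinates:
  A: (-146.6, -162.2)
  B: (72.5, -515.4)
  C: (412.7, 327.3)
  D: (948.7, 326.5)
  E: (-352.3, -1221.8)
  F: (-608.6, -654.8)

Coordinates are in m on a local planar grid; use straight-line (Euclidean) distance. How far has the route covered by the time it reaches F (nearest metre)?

4505 m

Leg distances:
A→B: 415.6 m  (cumulative 415.6 m)
B→C: 908.8 m  (cumulative 1324.4 m)
C→D: 536.0 m  (cumulative 1860.4 m)
D→E: 2022.3 m  (cumulative 3882.8 m)
E→F: 622.2 m  (cumulative 4505.0 m)
Cumulative distance at F ≈ 4505 m.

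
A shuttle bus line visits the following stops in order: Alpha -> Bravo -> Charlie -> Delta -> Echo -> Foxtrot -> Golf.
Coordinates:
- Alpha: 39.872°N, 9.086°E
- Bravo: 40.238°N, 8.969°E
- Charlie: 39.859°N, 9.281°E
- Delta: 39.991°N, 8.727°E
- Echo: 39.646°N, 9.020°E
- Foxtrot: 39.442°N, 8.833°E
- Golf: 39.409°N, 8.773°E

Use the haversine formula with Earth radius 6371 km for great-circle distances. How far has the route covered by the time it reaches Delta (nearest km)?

Leg distances:
Alpha→Bravo: 41.9 km  (cumulative 41.9 km)
Bravo→Charlie: 49.8 km  (cumulative 91.7 km)
Charlie→Delta: 49.5 km  (cumulative 141.2 km)
Cumulative distance at Delta ≈ 141 km.

141 km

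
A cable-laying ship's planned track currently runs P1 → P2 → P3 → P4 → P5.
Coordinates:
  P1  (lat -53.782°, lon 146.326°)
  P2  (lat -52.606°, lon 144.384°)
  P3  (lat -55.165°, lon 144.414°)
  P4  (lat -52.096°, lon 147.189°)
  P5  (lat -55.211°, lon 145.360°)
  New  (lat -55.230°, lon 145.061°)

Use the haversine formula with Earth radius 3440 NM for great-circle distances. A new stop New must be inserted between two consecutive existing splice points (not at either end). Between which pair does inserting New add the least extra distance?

Added distance for inserting New between each consecutive pair:
P1–P2: 157.5 NM
P2–P3: 28.2 NM
P3–P4: 16.3 NM
P4–P5: 15.1 NM
Smallest added distance is 15.1 NM, inserting between P4 and P5.

between P4 and P5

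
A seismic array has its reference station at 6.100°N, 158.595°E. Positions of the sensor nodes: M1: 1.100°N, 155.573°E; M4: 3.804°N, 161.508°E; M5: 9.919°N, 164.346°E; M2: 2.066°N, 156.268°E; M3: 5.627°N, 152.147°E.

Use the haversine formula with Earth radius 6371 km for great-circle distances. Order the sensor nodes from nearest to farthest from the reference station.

M4, M2, M1, M3, M5

Distance from the reference station at 6.100°N, 158.595°E to each:
M4 3.804°N, 161.508°E: 411.5 km
M2 2.066°N, 156.268°E: 517.5 km
M1 1.100°N, 155.573°E: 649.2 km
M3 5.627°N, 152.147°E: 715.2 km
M5 9.919°N, 164.346°E: 762.3 km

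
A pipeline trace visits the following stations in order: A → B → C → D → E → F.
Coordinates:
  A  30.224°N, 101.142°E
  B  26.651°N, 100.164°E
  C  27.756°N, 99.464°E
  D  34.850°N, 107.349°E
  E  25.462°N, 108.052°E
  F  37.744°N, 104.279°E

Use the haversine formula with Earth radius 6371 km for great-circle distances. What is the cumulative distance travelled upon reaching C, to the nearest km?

550 km

Leg distances:
A→B: 408.6 km  (cumulative 408.6 km)
B→C: 141.0 km  (cumulative 549.7 km)
Cumulative distance at C ≈ 550 km.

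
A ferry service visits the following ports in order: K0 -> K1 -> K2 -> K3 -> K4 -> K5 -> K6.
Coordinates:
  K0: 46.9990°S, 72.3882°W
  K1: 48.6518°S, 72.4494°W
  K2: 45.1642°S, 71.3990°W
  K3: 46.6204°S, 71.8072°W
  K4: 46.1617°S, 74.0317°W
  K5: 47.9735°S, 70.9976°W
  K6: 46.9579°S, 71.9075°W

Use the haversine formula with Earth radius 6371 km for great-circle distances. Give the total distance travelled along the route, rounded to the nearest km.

1360 km

Leg distances:
K0→K1: 183.8 km  (cumulative 183.8 km)
K1→K2: 395.9 km  (cumulative 579.8 km)
K2→K3: 165.0 km  (cumulative 744.7 km)
K3→K4: 178.1 km  (cumulative 922.8 km)
K4→K5: 305.6 km  (cumulative 1228.4 km)
K5→K6: 132.0 km  (cumulative 1360.4 km)
Total route length ≈ 1360 km.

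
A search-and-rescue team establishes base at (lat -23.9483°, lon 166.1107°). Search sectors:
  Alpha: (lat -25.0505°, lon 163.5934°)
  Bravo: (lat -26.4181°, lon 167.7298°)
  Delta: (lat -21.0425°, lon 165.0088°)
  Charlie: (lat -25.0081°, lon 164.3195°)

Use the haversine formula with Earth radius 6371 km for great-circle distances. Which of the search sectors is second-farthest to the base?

Bravo

Distances from the base ((lat -23.9483°, lon 166.1107°)):
Delta: 342.4 km
Bravo: 319.3 km
Alpha: 282.7 km
Charlie: 216.2 km
The second-farthest is Bravo at 319.3 km.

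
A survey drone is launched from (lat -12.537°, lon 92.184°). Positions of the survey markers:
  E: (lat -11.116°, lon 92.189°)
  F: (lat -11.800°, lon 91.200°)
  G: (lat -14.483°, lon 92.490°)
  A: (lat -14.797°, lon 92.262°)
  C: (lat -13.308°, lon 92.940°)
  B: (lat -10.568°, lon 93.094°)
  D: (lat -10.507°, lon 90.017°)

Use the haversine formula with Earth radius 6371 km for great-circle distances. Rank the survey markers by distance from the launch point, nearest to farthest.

Distance from the launch point at (lat -12.537°, lon 92.184°) to each:
C (lat -13.308°, lon 92.940°): 118.6 km
F (lat -11.800°, lon 91.200°): 134.7 km
E (lat -11.116°, lon 92.189°): 158.0 km
G (lat -14.483°, lon 92.490°): 218.9 km
B (lat -10.568°, lon 93.094°): 240.3 km
A (lat -14.797°, lon 92.262°): 251.4 km
D (lat -10.507°, lon 90.017°): 326.6 km

C, F, E, G, B, A, D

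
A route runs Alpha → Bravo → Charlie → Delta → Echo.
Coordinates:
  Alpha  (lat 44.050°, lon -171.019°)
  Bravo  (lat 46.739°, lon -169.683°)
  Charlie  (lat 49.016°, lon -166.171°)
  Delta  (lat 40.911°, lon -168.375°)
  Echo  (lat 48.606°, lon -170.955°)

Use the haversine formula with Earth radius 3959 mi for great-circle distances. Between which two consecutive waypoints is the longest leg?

Leg distances:
Alpha→Bravo: 196.8 mi
Bravo→Charlie: 226.3 mi
Charlie→Delta: 570.2 mi
Delta→Echo: 546.5 mi
The longest leg is Charlie–Delta at 570.2 mi.

Charlie–Delta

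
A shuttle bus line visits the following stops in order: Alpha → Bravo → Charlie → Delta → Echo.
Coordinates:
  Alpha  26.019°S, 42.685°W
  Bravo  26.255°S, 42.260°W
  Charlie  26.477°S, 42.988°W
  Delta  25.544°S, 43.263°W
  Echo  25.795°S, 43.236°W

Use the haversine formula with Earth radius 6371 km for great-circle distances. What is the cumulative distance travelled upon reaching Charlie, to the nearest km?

Leg distances:
Alpha→Bravo: 49.9 km  (cumulative 49.9 km)
Bravo→Charlie: 76.6 km  (cumulative 126.5 km)
Cumulative distance at Charlie ≈ 127 km.

127 km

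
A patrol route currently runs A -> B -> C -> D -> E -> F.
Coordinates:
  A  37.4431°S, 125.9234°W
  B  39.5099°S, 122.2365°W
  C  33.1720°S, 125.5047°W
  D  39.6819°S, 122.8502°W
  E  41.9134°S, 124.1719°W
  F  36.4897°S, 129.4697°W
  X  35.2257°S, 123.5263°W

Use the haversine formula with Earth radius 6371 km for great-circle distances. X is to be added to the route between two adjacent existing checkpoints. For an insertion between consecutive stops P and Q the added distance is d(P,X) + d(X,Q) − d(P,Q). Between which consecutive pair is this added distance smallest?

between B and C

Added distance for inserting X between each consecutive pair:
A–B: 422.1 km
B–C: 18.8 km
C–D: 29.3 km
D–E: 972.9 km
E–F: 543.4 km
Smallest added distance is 18.8 km, inserting between B and C.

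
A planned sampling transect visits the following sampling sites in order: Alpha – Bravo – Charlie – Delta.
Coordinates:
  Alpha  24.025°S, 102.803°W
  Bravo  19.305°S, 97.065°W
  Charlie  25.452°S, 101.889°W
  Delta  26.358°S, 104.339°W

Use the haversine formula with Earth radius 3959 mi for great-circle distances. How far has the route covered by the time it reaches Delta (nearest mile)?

Leg distances:
Alpha→Bravo: 491.9 mi  (cumulative 491.9 mi)
Bravo→Charlie: 524.7 mi  (cumulative 1016.6 mi)
Charlie→Delta: 164.6 mi  (cumulative 1181.2 mi)
Cumulative distance at Delta ≈ 1181 mi.

1181 mi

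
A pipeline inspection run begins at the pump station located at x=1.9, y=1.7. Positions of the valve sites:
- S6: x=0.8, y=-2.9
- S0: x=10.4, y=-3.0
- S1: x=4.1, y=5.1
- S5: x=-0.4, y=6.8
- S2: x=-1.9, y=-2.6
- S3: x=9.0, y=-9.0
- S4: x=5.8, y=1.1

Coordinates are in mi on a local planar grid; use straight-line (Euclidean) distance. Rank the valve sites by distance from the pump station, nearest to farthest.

Distances from the pump station:
S4 x=5.8, y=1.1: 3.9 mi
S1 x=4.1, y=5.1: 4.0 mi
S6 x=0.8, y=-2.9: 4.7 mi
S5 x=-0.4, y=6.8: 5.6 mi
S2 x=-1.9, y=-2.6: 5.7 mi
S0 x=10.4, y=-3.0: 9.7 mi
S3 x=9.0, y=-9.0: 12.8 mi

S4, S1, S6, S5, S2, S0, S3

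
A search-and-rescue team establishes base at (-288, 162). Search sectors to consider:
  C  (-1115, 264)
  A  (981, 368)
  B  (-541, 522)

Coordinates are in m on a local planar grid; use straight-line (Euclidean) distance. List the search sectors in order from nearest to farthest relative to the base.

Distances from the base:
B (-541, 522): 440.0 m
C (-1115, 264): 833.3 m
A (981, 368): 1285.6 m

B, C, A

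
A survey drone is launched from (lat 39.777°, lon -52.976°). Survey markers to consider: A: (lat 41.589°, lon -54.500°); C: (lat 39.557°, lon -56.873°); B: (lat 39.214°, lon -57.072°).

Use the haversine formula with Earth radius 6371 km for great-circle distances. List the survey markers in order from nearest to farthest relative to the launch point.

A, C, B

Distances from the launch point:
A (lat 41.589°, lon -54.500°): 239.0 km
C (lat 39.557°, lon -56.873°): 334.4 km
B (lat 39.214°, lon -57.072°): 357.0 km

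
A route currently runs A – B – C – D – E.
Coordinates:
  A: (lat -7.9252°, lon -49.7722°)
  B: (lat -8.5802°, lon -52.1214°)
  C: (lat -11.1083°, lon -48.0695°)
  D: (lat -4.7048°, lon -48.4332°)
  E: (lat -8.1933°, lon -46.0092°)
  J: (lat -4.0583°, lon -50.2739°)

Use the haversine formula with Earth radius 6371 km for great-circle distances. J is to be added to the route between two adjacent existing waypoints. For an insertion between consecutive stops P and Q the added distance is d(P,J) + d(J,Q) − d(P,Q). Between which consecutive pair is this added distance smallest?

between C and D

Added distance for inserting J between each consecutive pair:
A–B: 707.6 km
B–C: 837.9 km
C–D: 323.9 km
D–E: 403.5 km
Smallest added distance is 323.9 km, inserting between C and D.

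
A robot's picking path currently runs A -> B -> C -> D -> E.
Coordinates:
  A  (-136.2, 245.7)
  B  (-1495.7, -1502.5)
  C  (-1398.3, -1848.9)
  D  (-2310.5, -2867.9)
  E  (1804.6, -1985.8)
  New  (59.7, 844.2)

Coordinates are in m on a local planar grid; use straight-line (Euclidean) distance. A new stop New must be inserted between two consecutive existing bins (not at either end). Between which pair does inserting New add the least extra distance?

Added distance for inserting New between each consecutive pair:
A–B: 1230.5 m
B–C: 5518.0 m
C–D: 6099.1 m
D–E: 3520.4 m
Smallest added distance is 1230.5 m, inserting between A and B.

between A and B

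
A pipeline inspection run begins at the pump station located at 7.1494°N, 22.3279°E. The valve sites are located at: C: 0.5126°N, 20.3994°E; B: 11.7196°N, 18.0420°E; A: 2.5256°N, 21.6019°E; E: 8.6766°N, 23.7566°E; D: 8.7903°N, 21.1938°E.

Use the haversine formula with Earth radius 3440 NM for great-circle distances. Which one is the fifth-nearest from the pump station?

C

Distance to each, sorted:
D: 119.4 NM
E: 125.0 NM
A: 281.0 NM
B: 373.7 NM
C: 414.9 NM
The fifth-nearest is C at 414.9 NM.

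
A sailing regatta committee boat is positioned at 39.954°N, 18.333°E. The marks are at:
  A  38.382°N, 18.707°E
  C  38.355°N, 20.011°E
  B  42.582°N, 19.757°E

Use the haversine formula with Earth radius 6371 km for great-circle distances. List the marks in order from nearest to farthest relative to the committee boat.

A, C, B

Distance from the committee boat at 39.954°N, 18.333°E to each:
A 38.382°N, 18.707°E: 177.7 km
C 38.355°N, 20.011°E: 229.2 km
B 42.582°N, 19.757°E: 315.5 km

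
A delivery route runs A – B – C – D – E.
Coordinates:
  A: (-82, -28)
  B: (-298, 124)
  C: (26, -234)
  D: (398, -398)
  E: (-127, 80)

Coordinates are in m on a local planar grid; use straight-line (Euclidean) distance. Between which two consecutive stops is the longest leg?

D–E

Leg distances:
A→B: 264.1 m
B→C: 482.8 m
C→D: 406.5 m
D→E: 710.0 m
The longest leg is D–E at 710.0 m.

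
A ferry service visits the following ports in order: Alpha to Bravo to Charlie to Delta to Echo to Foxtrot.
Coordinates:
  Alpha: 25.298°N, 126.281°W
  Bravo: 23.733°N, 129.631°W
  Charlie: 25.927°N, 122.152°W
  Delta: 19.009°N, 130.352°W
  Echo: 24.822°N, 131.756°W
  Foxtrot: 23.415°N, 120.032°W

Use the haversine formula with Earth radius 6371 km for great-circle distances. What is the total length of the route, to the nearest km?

Leg distances:
Alpha→Bravo: 381.0 km  (cumulative 381.0 km)
Bravo→Charlie: 793.0 km  (cumulative 1174.0 km)
Charlie→Delta: 1140.3 km  (cumulative 2314.3 km)
Delta→Echo: 662.4 km  (cumulative 2976.7 km)
Echo→Foxtrot: 1199.7 km  (cumulative 4176.3 km)
Total route length ≈ 4176 km.

4176 km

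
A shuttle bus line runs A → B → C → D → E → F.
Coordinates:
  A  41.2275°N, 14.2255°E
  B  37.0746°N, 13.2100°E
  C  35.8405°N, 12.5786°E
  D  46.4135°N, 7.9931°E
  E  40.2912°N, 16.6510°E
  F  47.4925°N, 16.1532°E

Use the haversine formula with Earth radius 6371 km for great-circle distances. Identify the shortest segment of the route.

B–C

Leg distances:
A→B: 470.0 km
B→C: 148.4 km
C→D: 1236.2 km
D→E: 975.4 km
E→F: 801.7 km
The shortest leg is B–C at 148.4 km.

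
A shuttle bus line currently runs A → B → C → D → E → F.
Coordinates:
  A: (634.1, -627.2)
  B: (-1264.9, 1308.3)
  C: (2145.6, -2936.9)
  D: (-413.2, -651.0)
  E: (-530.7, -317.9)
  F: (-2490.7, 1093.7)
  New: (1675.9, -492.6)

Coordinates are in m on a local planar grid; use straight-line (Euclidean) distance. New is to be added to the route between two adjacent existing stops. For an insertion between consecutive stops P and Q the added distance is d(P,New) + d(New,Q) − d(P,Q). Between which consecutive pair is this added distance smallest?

between B and C

Added distance for inserting New between each consecutive pair:
A–B: 1787.3 m
B–C: 492.0 m
C–D: 1153.0 m
D–E: 3955.4 m
E–F: 4256.4 m
Smallest added distance is 492.0 m, inserting between B and C.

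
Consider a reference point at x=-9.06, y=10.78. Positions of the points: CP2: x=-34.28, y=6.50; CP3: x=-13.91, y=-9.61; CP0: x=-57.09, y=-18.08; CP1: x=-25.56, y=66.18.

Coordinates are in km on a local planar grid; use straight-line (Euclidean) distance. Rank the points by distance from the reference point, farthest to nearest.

CP1, CP0, CP2, CP3

Computing each straight-line distance from x=-9.06, y=10.78:
CP1 x=-25.56, y=66.18: 57.8 km
CP0 x=-57.09, y=-18.08: 56.0 km
CP2 x=-34.28, y=6.50: 25.6 km
CP3 x=-13.91, y=-9.61: 21.0 km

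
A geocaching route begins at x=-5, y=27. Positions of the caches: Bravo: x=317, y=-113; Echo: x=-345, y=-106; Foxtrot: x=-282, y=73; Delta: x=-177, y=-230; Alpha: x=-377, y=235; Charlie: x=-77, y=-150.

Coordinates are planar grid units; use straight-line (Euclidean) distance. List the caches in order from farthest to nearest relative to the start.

Distances from the start:
Alpha x=-377, y=235: 426.2
Echo x=-345, y=-106: 365.1
Bravo x=317, y=-113: 351.1
Delta x=-177, y=-230: 309.2
Foxtrot x=-282, y=73: 280.8
Charlie x=-77, y=-150: 191.1

Alpha, Echo, Bravo, Delta, Foxtrot, Charlie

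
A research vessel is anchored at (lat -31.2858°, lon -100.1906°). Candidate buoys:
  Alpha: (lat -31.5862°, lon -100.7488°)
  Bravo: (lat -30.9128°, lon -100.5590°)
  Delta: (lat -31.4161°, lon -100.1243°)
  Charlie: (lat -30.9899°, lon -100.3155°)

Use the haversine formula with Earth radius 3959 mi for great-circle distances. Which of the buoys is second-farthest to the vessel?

Distance to each, sorted:
Alpha: 38.9 mi
Bravo: 33.8 mi
Charlie: 21.7 mi
Delta: 9.8 mi
The second-farthest is Bravo at 33.8 mi.

Bravo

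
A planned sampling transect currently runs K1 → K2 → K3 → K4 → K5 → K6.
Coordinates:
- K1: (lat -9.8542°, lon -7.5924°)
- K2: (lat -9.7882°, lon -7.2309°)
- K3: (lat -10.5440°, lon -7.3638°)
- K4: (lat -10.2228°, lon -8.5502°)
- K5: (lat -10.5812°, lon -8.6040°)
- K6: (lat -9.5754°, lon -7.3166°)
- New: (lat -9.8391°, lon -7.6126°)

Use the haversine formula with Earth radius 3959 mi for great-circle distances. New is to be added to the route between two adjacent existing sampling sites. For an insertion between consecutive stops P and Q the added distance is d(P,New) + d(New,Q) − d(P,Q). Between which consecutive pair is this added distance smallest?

between K5 and K6

Added distance for inserting New between each consecutive pair:
K1–K2: 2.9 mi
K2–K3: 24.8 mi
K3–K4: 37.0 mi
K4–K5: 128.8 mi
K5–K6: 0.1 mi
Smallest added distance is 0.1 mi, inserting between K5 and K6.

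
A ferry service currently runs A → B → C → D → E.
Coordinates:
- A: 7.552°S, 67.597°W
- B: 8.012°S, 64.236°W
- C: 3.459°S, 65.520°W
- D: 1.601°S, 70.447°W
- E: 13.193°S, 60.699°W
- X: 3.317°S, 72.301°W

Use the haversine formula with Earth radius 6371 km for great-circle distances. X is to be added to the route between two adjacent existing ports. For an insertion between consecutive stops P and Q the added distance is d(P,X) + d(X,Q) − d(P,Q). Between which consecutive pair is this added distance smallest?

Added distance for inserting X between each consecutive pair:
A–B: 1361.8 km
B–C: 1260.7 km
C–D: 448.6 km
D–E: 286.4 km
Smallest added distance is 286.4 km, inserting between D and E.

between D and E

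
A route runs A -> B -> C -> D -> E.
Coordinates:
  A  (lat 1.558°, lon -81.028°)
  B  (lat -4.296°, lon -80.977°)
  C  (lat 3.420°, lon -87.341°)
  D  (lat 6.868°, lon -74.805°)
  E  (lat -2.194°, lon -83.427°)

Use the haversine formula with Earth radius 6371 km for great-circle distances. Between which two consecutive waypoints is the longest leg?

C–D

Leg distances:
A→B: 651.0 km
B→C: 1111.8 km
C→D: 1440.1 km
D→E: 1389.6 km
The longest leg is C–D at 1440.1 km.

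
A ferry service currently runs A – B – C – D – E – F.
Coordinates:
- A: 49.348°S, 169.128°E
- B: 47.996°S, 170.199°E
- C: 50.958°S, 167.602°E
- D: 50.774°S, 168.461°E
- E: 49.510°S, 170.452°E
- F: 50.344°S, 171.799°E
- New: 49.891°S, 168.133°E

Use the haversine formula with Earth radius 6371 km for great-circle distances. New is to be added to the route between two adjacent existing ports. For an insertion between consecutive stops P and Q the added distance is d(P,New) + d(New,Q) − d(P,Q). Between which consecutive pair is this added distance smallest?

Added distance for inserting New between each consecutive pair:
A–B: 183.2 km
B–C: 4.6 km
C–D: 161.7 km
D–E: 73.3 km
E–F: 304.5 km
Smallest added distance is 4.6 km, inserting between B and C.

between B and C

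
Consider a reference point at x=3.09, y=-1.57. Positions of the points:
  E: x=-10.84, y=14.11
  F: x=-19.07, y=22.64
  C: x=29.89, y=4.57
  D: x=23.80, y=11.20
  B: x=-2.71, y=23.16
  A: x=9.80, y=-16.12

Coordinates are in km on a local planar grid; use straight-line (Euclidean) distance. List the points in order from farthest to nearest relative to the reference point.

F, C, B, D, E, A

Distance from the reference point at x=3.09, y=-1.57 to each:
F x=-19.07, y=22.64: 32.8 km
C x=29.89, y=4.57: 27.5 km
B x=-2.71, y=23.16: 25.4 km
D x=23.80, y=11.20: 24.3 km
E x=-10.84, y=14.11: 21.0 km
A x=9.80, y=-16.12: 16.0 km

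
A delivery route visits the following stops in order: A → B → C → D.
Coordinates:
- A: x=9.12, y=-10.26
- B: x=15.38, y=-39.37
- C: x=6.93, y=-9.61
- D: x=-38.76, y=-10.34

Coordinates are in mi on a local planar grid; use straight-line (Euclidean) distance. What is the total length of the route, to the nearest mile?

Leg distances:
A→B: 29.8 mi  (cumulative 29.8 mi)
B→C: 30.9 mi  (cumulative 60.7 mi)
C→D: 45.7 mi  (cumulative 106.4 mi)
Total route length ≈ 106 mi.

106 mi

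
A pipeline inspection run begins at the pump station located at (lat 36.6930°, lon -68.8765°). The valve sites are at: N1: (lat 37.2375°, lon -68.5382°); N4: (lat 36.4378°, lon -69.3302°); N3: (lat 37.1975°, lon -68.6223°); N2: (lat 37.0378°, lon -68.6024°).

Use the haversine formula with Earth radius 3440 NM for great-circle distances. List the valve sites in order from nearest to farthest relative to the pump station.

N2, N4, N3, N1

Distances from the pump station:
N2 (lat 37.0378°, lon -68.6024°): 24.5 NM
N4 (lat 36.4378°, lon -69.3302°): 26.7 NM
N3 (lat 37.1975°, lon -68.6223°): 32.7 NM
N1 (lat 37.2375°, lon -68.5382°): 36.5 NM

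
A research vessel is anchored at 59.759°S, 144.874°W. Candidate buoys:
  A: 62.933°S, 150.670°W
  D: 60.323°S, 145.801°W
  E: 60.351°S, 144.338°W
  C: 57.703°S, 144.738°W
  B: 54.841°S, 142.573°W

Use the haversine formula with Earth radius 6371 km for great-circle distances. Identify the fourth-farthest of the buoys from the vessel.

D

Distance to each, sorted:
B: 564.0 km
A: 468.8 km
C: 228.8 km
D: 81.1 km
E: 72.2 km
The fourth-farthest is D at 81.1 km.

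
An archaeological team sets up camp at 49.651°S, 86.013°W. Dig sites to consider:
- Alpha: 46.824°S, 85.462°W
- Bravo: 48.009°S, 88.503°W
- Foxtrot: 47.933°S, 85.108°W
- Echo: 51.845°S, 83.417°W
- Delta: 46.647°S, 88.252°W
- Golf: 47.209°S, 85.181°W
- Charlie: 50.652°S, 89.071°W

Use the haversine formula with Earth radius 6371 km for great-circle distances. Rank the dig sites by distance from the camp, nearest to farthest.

Foxtrot, Charlie, Bravo, Golf, Echo, Alpha, Delta

Distances from the camp:
Foxtrot 47.933°S, 85.108°W: 202.2 km
Charlie 50.652°S, 89.071°W: 244.6 km
Bravo 48.009°S, 88.503°W: 258.0 km
Golf 47.209°S, 85.181°W: 278.4 km
Echo 51.845°S, 83.417°W: 304.7 km
Alpha 46.824°S, 85.462°W: 317.0 km
Delta 46.647°S, 88.252°W: 373.0 km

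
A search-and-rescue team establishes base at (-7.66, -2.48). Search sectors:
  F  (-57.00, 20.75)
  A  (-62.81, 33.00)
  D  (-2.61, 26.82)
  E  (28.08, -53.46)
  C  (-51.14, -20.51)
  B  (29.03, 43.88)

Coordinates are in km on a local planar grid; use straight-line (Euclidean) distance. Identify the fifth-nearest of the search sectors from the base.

Distances from the base ((-7.66, -2.48)):
D: 29.7 km
C: 47.1 km
F: 54.5 km
B: 59.1 km
E: 62.3 km
A: 65.6 km
The fifth-nearest is E at 62.3 km.

E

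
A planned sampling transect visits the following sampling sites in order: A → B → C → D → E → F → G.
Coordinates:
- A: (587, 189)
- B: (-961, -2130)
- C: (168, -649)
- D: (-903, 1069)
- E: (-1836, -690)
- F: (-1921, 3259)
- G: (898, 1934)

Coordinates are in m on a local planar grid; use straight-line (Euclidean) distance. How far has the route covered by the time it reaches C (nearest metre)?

4650 m

Leg distances:
A→B: 2788.2 m  (cumulative 2788.2 m)
B→C: 1862.3 m  (cumulative 4650.5 m)
Cumulative distance at C ≈ 4650 m.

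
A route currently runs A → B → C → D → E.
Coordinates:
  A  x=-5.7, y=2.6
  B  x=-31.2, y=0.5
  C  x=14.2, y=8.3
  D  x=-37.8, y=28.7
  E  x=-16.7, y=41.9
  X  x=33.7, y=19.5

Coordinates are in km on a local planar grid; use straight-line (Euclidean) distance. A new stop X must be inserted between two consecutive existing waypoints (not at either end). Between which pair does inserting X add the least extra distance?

Added distance for inserting X between each consecutive pair:
A–B: 84.9 km
B–C: 44.0 km
C–D: 38.7 km
D–E: 102.4 km
Smallest added distance is 38.7 km, inserting between C and D.

between C and D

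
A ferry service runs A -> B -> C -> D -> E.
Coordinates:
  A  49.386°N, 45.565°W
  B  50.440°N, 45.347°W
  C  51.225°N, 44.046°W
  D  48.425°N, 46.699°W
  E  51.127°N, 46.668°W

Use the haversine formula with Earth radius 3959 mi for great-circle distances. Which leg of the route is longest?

C–D

Leg distances:
A→B: 73.5 mi
B→C: 78.5 mi
C→D: 226.7 mi
D→E: 186.7 mi
The longest leg is C–D at 226.7 mi.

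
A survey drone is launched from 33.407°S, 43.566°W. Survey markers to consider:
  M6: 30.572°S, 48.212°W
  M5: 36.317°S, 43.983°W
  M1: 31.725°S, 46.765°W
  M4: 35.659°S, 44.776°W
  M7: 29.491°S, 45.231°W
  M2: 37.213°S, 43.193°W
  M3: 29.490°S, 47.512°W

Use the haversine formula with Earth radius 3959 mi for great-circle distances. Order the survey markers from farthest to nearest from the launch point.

Computing each great-circle distance from 33.407°S, 43.566°W:
M3 29.490°S, 47.512°W: 356.8 mi
M6 30.572°S, 48.212°W: 335.4 mi
M7 29.491°S, 45.231°W: 287.8 mi
M2 37.213°S, 43.193°W: 263.8 mi
M1 31.725°S, 46.765°W: 219.6 mi
M5 36.317°S, 43.983°W: 202.5 mi
M4 35.659°S, 44.776°W: 170.2 mi

M3, M6, M7, M2, M1, M5, M4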